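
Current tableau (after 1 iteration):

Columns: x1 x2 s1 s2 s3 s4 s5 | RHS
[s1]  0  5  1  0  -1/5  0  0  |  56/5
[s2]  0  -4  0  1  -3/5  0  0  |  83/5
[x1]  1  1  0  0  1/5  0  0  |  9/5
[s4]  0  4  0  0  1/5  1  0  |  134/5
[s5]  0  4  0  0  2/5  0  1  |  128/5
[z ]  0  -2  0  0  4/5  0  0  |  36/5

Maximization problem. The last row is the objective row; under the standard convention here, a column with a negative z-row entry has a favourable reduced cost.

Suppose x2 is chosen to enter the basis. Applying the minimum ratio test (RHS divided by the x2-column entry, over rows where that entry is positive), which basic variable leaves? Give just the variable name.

x1

Ratios: row 1 (s1): (56/5)/5 = 56/25; row 2 (s2): entry -4 ≤ 0, skip; row 3 (x1): (9/5)/1 = 9/5; row 4 (s4): (134/5)/4 = 67/10; row 5 (s5): (128/5)/4 = 32/5.
Minimum ratio 9/5 is in the x1 row, so x1 leaves.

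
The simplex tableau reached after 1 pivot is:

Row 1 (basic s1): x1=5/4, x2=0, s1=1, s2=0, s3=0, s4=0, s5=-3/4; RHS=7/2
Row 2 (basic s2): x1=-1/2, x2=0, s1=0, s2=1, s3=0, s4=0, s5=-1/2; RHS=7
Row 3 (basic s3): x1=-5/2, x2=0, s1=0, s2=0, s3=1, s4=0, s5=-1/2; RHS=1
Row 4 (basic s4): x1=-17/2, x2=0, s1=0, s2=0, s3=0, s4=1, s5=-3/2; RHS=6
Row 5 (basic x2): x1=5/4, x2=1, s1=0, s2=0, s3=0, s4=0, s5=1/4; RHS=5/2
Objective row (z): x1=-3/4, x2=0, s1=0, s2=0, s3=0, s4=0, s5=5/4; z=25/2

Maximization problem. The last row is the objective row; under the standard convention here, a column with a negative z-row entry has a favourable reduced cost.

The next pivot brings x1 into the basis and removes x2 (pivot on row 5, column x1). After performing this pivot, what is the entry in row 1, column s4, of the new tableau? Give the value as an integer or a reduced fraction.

0

Pivot element is row 5, column x1: 5/4.
Normalize row 5: new (row 5, s4) = 0/(5/4) = 0.
row 1 ← row 1 − (5/4)·(new row 5): 0 − (5/4)·0 = 0.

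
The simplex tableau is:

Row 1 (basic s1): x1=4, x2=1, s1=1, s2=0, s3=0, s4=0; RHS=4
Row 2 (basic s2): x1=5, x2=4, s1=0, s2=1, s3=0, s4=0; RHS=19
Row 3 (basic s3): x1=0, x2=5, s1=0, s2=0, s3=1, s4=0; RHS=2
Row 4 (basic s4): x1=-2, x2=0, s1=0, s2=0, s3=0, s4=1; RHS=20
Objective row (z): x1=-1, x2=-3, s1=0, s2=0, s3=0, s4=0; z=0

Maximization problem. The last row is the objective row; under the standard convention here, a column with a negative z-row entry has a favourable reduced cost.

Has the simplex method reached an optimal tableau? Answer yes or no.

Column x1 has objective-row coefficient -1, which is negative; an improving pivot exists, so not yet optimal.

no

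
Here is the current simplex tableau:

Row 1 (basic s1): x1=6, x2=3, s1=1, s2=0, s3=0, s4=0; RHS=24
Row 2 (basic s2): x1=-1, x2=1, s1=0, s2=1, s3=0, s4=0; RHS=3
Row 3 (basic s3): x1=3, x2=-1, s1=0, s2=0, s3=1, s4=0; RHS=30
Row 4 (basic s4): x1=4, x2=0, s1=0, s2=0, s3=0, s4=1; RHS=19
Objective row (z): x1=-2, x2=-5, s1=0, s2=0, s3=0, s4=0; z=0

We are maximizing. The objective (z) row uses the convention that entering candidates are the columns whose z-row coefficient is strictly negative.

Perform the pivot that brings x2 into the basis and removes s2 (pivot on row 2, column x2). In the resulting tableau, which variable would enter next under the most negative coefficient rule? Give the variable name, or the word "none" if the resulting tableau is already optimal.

Pivot element 1. New z-row = old z-row − (-5)·(row 2/1).
Updated z-row coefficients: x1: -7, x2: 0, s1: 0, s2: 5, s3: 0, s4: 0.
The most negative is -7 in column x1, so x1 would enter next.

x1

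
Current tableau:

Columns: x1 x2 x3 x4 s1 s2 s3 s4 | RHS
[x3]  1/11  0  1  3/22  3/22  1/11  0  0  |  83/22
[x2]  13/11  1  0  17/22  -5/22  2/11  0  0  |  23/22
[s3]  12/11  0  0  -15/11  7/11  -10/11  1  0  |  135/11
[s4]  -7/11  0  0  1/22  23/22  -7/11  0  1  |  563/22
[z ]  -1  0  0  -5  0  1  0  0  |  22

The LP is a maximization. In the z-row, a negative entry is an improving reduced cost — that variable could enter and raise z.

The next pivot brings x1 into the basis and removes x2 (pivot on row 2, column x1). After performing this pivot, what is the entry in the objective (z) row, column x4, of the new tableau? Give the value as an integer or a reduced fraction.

Pivot element is row 2, column x1: 13/11.
Normalize row 2: new (row 2, x4) = (17/22)/(13/11) = 17/26.
z-row ← z-row − (-1)·(new row 2): -5 − (-1)·(17/26) = -113/26.

-113/26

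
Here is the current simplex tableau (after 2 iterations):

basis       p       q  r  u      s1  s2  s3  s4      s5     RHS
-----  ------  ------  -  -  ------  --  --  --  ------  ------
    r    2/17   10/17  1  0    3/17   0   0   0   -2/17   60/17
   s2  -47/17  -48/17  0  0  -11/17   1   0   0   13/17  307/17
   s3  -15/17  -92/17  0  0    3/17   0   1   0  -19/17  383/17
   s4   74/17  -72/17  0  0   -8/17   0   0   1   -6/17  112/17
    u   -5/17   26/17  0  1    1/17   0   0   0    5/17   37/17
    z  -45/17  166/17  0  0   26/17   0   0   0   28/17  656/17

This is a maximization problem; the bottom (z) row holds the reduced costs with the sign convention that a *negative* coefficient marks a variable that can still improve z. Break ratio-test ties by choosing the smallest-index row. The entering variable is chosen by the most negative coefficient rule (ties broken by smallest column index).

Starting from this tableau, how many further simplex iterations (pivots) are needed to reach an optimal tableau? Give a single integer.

1

pivot: p in, s4 out → z = 1576/37
No improving column remains; optimal.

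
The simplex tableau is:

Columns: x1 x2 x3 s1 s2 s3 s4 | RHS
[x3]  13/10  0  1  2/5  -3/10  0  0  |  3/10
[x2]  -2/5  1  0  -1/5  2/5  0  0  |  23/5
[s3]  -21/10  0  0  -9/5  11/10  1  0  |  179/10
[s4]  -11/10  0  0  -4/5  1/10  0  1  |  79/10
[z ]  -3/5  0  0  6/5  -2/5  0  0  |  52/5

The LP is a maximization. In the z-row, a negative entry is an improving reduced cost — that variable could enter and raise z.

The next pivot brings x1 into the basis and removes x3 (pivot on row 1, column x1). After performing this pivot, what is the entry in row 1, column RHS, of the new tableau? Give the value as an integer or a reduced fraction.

Pivot element is row 1, column x1: 13/10.
Normalize row 1: new (row 1, RHS) = (3/10)/(13/10) = 3/13.
Row 1 is the pivot row, so the entry is 3/13.

3/13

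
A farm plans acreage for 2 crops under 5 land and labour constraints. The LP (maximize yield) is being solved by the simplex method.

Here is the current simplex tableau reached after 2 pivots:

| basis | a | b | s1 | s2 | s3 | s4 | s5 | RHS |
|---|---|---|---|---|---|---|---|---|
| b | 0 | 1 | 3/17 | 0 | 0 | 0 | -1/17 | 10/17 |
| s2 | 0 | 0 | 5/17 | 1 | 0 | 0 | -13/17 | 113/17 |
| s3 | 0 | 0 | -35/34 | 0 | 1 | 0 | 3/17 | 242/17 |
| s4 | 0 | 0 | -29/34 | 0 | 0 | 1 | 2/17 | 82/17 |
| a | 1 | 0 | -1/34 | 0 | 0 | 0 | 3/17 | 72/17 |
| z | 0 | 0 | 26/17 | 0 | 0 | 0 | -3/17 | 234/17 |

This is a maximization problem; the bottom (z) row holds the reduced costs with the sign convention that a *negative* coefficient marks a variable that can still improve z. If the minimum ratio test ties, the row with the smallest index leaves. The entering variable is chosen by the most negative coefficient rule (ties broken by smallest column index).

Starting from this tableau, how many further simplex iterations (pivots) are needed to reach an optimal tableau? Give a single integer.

1

pivot: s5 in, a out → z = 18
No improving column remains; optimal.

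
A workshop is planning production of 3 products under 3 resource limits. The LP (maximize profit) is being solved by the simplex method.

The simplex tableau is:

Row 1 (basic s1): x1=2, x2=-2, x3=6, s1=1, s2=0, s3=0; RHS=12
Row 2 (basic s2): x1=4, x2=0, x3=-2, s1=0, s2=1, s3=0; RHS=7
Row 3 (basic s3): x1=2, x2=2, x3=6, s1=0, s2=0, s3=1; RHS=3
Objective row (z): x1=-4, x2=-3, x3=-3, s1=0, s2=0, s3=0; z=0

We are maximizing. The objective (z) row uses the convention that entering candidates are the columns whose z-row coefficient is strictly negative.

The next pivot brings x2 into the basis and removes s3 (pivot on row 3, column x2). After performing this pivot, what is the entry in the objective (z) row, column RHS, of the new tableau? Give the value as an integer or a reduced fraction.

Pivot element is row 3, column x2: 2.
Normalize row 3: new (row 3, RHS) = 3/2 = 3/2.
z-row ← z-row − (-3)·(new row 3): 0 − (-3)·(3/2) = 9/2.

9/2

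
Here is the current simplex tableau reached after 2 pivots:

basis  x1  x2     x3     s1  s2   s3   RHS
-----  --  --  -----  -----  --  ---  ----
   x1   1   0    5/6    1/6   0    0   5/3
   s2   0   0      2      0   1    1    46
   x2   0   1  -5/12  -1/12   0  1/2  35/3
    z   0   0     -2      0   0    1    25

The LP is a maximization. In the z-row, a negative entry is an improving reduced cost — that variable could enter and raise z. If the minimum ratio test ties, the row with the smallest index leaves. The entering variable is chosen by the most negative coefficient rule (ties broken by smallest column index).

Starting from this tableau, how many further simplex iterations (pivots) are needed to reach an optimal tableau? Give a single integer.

pivot: x3 in, x1 out → z = 29
No improving column remains; optimal.

1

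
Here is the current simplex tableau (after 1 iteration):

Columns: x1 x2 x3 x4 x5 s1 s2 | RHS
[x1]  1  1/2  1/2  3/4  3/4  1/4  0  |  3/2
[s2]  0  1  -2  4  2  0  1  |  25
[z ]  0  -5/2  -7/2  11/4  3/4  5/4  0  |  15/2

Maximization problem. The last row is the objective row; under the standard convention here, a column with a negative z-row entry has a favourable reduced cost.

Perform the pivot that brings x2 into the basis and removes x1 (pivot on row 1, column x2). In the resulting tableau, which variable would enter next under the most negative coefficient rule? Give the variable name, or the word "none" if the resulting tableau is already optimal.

Pivot element 1/2. New z-row = old z-row − (-5/2)·(row 1/(1/2)).
Updated z-row coefficients: x1: 5, x2: 0, x3: -1, x4: 13/2, x5: 9/2, s1: 5/2, s2: 0.
The most negative is -1 in column x3, so x3 would enter next.

x3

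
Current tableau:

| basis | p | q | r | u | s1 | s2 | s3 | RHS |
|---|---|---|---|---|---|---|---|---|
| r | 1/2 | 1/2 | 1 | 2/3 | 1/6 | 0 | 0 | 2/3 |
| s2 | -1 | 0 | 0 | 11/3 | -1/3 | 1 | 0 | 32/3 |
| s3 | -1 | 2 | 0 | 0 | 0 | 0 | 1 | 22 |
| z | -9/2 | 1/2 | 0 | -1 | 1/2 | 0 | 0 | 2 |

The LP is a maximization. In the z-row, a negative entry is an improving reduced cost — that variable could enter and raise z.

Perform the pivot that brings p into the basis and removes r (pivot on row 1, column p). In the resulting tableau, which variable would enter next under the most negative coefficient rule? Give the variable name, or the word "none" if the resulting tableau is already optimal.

none

Pivot element 1/2. New z-row = old z-row − (-9/2)·(row 1/(1/2)).
Updated z-row coefficients: p: 0, q: 5, r: 9, u: 5, s1: 2, s2: 0, s3: 0.
No coefficient is strictly negative; the tableau after this pivot is optimal.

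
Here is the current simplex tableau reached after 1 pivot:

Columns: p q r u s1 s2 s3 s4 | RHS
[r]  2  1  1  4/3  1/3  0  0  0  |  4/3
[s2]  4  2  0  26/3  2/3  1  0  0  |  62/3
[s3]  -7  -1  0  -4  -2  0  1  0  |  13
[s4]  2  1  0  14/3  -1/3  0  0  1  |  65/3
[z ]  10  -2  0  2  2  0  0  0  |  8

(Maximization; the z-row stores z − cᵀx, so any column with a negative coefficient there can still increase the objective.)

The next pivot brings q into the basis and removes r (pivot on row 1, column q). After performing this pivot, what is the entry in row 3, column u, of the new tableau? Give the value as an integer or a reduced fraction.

Pivot element is row 1, column q: 1.
Normalize row 1: new (row 1, u) = (4/3)/1 = 4/3.
row 3 ← row 3 − (-1)·(new row 1): -4 − (-1)·(4/3) = -8/3.

-8/3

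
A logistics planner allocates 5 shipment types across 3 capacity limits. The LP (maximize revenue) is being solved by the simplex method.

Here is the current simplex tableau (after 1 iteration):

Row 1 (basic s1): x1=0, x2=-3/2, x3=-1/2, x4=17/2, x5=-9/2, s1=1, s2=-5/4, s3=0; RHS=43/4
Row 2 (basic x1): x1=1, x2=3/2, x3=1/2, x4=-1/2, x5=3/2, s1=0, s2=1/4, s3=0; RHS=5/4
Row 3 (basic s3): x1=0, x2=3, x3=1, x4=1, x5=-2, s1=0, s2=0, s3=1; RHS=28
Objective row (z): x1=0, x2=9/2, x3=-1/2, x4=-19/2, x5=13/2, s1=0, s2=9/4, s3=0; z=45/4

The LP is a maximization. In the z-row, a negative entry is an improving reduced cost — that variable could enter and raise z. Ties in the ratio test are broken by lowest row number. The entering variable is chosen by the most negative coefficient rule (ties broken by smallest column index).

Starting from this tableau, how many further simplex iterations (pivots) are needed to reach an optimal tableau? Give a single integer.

2

pivot: x4 in, s1 out → z = 791/34
pivot: x3 in, x1 out → z = 55/2
No improving column remains; optimal.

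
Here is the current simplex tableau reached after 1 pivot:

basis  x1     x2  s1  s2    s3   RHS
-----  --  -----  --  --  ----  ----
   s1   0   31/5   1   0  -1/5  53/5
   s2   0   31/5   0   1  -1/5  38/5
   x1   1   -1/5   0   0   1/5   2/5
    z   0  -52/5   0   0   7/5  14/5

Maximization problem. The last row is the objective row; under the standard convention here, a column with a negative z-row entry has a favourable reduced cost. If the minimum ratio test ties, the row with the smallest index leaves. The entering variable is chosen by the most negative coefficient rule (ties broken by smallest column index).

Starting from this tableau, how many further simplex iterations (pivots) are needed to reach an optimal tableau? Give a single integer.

1

pivot: x2 in, s2 out → z = 482/31
No improving column remains; optimal.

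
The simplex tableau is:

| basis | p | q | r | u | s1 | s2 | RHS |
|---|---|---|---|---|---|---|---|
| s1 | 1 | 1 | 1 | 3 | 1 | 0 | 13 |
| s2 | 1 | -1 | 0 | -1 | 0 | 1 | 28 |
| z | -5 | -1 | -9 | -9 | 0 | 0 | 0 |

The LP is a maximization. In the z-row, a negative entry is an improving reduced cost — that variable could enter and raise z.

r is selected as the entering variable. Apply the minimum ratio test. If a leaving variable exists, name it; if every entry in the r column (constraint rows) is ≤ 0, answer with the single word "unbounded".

s1

Ratios: row 1 (s1): 13/1 = 13; row 2 (s2): entry 0 ≤ 0, skip.
Minimum ratio is in the s1 row, so s1 leaves.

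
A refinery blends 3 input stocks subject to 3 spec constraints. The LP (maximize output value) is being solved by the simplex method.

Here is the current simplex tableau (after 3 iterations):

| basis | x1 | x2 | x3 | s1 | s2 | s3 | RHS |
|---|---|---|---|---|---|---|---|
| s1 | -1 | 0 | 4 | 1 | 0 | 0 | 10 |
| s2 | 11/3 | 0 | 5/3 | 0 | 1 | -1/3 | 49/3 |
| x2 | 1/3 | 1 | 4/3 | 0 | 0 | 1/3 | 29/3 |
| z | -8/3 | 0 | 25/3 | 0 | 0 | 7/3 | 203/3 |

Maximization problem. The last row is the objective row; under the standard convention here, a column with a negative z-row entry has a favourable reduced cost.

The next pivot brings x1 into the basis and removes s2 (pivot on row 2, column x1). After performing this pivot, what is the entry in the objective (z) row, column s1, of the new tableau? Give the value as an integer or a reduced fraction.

0

Pivot element is row 2, column x1: 11/3.
Normalize row 2: new (row 2, s1) = 0/(11/3) = 0.
z-row ← z-row − (-8/3)·(new row 2): 0 − (-8/3)·0 = 0.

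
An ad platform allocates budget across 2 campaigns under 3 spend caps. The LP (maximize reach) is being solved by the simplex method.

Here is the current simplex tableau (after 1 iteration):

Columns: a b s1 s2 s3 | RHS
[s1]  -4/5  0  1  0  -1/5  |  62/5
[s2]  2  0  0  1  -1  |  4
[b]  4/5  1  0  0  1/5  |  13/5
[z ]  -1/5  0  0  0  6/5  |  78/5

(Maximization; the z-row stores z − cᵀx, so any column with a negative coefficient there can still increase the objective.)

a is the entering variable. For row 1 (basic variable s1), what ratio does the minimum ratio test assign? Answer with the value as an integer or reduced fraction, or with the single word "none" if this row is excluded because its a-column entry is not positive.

The a entry in row 1 is -4/5 ≤ 0, so this row gives no ratio.

none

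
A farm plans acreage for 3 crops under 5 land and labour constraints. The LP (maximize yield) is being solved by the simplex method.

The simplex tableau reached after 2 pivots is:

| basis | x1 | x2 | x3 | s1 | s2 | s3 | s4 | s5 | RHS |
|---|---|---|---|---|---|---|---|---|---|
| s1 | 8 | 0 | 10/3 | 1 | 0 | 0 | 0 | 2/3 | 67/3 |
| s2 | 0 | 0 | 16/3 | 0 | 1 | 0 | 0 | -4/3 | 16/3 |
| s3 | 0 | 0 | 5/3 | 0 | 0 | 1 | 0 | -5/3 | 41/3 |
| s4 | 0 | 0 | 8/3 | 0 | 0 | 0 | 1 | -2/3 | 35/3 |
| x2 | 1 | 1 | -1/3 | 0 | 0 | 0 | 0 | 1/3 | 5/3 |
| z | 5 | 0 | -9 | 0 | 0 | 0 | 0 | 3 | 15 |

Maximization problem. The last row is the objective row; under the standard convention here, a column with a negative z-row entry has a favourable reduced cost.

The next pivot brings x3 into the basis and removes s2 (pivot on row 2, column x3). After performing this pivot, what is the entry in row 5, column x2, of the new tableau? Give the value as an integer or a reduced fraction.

1

Pivot element is row 2, column x3: 16/3.
Normalize row 2: new (row 2, x2) = 0/(16/3) = 0.
row 5 ← row 5 − (-1/3)·(new row 2): 1 − (-1/3)·0 = 1.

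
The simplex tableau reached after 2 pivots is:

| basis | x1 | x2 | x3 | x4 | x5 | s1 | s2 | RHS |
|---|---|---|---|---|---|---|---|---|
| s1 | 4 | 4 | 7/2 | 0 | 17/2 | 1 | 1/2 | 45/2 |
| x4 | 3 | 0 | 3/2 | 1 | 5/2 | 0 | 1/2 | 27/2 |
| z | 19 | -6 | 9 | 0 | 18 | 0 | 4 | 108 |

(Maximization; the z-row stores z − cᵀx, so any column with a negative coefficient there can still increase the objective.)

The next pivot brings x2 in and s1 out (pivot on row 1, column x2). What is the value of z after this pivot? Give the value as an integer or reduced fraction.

567/4

Minimum ratio for x2: (45/2)/4 = 45/8.
z changes by −(z-row coeff of x2)·ratio = −(-6)·(45/8) = 135/4.
New z = 108 + (135/4) = 567/4.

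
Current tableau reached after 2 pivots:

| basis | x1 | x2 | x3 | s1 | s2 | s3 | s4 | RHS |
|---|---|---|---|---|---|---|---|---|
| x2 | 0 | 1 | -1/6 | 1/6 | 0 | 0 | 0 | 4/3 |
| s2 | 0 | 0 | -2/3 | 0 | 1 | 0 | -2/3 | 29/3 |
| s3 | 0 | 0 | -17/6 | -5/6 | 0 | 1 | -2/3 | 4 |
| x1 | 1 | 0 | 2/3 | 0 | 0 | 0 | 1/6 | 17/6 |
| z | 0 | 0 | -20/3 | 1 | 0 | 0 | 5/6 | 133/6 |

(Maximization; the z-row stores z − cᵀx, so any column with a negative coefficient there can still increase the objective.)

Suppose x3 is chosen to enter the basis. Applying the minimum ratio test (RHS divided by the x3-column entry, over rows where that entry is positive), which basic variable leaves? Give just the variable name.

Ratios: row 1 (x2): entry -1/6 ≤ 0, skip; row 2 (s2): entry -2/3 ≤ 0, skip; row 3 (s3): entry -17/6 ≤ 0, skip; row 4 (x1): (17/6)/(2/3) = 17/4.
Minimum ratio 17/4 is in the x1 row, so x1 leaves.

x1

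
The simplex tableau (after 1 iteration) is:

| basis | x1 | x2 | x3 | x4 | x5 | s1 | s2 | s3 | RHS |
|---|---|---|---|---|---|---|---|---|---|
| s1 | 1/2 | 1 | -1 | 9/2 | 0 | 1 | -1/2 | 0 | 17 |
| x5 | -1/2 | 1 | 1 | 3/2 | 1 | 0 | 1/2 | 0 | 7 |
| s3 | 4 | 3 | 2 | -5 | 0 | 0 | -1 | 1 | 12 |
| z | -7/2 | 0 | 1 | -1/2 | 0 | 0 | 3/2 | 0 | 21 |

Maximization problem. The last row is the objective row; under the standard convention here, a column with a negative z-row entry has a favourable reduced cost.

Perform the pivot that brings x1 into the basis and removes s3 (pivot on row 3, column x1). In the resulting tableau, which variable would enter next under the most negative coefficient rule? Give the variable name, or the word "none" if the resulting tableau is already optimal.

x4

Pivot element 4. New z-row = old z-row − (-7/2)·(row 3/4).
Updated z-row coefficients: x1: 0, x2: 21/8, x3: 11/4, x4: -39/8, x5: 0, s1: 0, s2: 5/8, s3: 7/8.
The most negative is -39/8 in column x4, so x4 would enter next.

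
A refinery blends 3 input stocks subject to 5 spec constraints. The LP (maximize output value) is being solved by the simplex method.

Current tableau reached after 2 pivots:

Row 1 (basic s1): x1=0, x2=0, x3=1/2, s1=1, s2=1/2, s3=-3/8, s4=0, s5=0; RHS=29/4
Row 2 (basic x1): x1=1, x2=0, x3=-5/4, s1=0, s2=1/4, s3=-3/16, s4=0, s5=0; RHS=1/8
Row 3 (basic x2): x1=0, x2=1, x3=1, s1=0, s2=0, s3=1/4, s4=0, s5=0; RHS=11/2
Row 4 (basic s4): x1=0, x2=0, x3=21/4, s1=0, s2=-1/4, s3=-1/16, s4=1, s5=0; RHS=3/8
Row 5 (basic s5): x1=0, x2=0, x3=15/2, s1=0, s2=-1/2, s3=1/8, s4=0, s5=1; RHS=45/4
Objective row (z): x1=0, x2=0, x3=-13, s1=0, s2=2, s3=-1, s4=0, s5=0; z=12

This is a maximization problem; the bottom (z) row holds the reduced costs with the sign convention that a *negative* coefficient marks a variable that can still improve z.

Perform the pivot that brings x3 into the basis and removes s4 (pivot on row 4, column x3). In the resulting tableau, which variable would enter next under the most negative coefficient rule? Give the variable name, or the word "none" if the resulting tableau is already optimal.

Pivot element 21/4. New z-row = old z-row − (-13)·(row 4/(21/4)).
Updated z-row coefficients: x1: 0, x2: 0, x3: 0, s1: 0, s2: 29/21, s3: -97/84, s4: 52/21, s5: 0.
The most negative is -97/84 in column s3, so s3 would enter next.

s3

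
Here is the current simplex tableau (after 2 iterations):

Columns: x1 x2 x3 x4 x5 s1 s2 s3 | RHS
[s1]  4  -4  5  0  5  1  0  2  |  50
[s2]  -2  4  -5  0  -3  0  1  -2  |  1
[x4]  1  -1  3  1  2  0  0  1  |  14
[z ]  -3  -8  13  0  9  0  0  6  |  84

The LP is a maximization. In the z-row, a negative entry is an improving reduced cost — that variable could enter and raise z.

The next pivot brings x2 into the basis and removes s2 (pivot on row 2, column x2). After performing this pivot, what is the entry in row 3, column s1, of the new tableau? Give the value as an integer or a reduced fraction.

Pivot element is row 2, column x2: 4.
Normalize row 2: new (row 2, s1) = 0/4 = 0.
row 3 ← row 3 − (-1)·(new row 2): 0 − (-1)·0 = 0.

0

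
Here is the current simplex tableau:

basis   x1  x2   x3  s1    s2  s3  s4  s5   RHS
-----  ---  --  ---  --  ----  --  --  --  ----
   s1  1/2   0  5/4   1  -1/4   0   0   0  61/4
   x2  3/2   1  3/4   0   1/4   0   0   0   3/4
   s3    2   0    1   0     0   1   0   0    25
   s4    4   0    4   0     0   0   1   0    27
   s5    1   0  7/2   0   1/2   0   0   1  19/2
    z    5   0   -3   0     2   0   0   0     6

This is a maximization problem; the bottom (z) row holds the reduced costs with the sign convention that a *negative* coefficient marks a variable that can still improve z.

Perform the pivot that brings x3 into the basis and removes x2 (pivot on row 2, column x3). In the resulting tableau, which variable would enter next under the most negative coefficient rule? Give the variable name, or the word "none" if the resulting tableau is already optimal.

none

Pivot element 3/4. New z-row = old z-row − (-3)·(row 2/(3/4)).
Updated z-row coefficients: x1: 11, x2: 4, x3: 0, s1: 0, s2: 3, s3: 0, s4: 0, s5: 0.
No coefficient is strictly negative; the tableau after this pivot is optimal.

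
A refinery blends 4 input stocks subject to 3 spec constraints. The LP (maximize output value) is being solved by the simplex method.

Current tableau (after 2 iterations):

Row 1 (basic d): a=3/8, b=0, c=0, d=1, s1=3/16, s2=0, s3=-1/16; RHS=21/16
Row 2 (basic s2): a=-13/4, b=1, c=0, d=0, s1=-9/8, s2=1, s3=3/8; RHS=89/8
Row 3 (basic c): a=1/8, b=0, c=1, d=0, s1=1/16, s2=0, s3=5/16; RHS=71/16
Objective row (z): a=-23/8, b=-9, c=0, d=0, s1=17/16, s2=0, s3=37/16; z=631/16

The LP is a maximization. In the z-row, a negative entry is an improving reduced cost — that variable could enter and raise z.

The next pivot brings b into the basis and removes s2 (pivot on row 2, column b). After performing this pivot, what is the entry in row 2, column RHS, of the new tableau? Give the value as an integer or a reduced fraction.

89/8

Pivot element is row 2, column b: 1.
Normalize row 2: new (row 2, RHS) = (89/8)/1 = 89/8.
Row 2 is the pivot row, so the entry is 89/8.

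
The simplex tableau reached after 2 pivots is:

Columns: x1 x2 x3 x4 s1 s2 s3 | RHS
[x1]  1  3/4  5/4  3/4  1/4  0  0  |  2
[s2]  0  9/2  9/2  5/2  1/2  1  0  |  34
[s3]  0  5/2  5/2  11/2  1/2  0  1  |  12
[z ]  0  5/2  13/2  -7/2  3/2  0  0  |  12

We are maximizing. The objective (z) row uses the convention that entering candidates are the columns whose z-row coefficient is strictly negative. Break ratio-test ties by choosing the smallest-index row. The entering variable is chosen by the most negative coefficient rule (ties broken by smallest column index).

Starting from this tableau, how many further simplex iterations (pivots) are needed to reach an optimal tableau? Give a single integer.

1

pivot: x4 in, s3 out → z = 216/11
No improving column remains; optimal.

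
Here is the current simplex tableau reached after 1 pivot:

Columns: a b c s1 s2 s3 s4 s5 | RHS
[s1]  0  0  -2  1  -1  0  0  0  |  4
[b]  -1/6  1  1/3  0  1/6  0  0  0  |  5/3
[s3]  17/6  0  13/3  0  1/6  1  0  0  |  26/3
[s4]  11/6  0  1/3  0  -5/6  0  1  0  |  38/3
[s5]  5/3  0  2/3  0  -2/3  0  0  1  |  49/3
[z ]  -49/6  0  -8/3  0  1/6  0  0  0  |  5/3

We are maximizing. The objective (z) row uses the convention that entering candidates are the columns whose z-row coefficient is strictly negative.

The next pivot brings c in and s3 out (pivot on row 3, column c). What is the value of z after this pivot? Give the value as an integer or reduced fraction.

Minimum ratio for c: (26/3)/(13/3) = 2.
z changes by −(z-row coeff of c)·ratio = −(-8/3)·2 = 16/3.
New z = 5/3 + (16/3) = 7.

7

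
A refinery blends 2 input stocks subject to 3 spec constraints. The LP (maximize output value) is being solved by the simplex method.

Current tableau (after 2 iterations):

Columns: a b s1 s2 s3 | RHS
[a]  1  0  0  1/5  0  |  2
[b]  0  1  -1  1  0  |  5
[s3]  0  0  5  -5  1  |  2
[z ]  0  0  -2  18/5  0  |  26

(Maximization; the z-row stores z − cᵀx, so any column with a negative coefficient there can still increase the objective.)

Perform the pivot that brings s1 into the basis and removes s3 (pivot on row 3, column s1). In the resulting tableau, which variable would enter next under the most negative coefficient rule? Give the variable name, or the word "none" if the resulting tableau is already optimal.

none

Pivot element 5. New z-row = old z-row − (-2)·(row 3/5).
Updated z-row coefficients: a: 0, b: 0, s1: 0, s2: 8/5, s3: 2/5.
No coefficient is strictly negative; the tableau after this pivot is optimal.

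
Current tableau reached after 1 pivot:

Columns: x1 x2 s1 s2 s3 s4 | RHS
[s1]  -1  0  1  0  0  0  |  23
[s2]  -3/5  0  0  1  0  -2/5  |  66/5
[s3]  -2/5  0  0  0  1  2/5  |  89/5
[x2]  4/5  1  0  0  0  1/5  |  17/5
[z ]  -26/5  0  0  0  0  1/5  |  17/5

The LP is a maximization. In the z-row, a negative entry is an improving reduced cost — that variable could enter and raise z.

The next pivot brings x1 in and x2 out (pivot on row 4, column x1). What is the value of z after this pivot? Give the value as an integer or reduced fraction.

51/2

Minimum ratio for x1: (17/5)/(4/5) = 17/4.
z changes by −(z-row coeff of x1)·ratio = −(-26/5)·(17/4) = 221/10.
New z = 17/5 + (221/10) = 51/2.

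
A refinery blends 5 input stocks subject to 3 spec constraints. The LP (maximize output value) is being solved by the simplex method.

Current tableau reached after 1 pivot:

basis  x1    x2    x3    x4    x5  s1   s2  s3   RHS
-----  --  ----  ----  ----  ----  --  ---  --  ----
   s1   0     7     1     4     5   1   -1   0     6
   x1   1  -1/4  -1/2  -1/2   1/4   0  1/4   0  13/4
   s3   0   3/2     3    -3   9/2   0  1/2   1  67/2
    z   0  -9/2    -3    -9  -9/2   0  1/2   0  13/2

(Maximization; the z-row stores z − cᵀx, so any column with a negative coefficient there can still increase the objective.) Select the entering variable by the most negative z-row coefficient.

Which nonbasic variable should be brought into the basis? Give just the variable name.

x4

Objective-row coefficients: x1: 0, x2: -9/2, x3: -3, x4: -9, x5: -9/2, s1: 0, s2: 1/2, s3: 0.
The most negative is -9 in column x4, so x4 enters.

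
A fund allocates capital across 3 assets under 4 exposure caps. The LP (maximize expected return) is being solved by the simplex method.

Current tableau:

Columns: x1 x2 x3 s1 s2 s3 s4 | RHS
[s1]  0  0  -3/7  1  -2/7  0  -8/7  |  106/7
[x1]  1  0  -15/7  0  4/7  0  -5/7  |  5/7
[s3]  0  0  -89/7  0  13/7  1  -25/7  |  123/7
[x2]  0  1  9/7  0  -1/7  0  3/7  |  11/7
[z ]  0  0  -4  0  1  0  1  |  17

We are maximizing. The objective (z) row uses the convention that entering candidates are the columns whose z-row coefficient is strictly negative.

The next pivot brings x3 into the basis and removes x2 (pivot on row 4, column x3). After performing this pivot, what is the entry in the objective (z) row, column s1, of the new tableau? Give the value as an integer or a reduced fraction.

0

Pivot element is row 4, column x3: 9/7.
Normalize row 4: new (row 4, s1) = 0/(9/7) = 0.
z-row ← z-row − (-4)·(new row 4): 0 − (-4)·0 = 0.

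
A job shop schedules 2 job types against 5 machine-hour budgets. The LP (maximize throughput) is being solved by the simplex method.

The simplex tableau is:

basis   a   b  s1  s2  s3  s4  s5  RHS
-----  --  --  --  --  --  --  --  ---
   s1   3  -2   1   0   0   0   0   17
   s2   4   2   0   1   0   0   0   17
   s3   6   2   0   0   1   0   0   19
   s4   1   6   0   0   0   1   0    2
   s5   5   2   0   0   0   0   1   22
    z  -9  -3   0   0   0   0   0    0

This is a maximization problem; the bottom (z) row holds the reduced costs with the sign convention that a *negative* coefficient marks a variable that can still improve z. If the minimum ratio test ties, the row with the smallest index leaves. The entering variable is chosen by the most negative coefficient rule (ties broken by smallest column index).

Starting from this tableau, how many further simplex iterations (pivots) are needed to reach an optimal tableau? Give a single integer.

pivot: a in, s4 out → z = 18
No improving column remains; optimal.

1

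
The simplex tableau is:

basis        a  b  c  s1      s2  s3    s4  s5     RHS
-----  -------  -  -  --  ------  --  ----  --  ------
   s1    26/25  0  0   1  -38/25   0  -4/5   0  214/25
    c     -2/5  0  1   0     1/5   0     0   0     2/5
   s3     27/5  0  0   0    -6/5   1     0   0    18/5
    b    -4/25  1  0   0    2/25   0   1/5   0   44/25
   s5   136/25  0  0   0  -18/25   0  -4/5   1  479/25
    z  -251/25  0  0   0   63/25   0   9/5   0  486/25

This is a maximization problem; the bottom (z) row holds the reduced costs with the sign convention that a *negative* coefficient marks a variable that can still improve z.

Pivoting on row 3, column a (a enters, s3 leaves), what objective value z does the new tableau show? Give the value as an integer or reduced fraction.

392/15

Minimum ratio for a: (18/5)/(27/5) = 2/3.
z changes by −(z-row coeff of a)·ratio = −(-251/25)·(2/3) = 502/75.
New z = 486/25 + (502/75) = 392/15.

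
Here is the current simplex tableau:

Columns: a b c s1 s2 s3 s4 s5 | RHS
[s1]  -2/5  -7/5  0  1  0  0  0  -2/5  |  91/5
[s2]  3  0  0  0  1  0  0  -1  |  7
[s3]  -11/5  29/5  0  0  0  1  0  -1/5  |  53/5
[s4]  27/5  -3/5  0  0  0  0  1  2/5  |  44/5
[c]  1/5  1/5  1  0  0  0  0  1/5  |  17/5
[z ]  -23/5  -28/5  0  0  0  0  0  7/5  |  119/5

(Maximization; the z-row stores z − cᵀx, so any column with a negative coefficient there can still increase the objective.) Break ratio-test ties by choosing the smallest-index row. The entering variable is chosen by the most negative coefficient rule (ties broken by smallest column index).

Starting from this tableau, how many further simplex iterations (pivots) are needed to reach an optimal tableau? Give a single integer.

2

pivot: b in, s3 out → z = 987/29
pivot: a in, s4 out → z = 469/10
No improving column remains; optimal.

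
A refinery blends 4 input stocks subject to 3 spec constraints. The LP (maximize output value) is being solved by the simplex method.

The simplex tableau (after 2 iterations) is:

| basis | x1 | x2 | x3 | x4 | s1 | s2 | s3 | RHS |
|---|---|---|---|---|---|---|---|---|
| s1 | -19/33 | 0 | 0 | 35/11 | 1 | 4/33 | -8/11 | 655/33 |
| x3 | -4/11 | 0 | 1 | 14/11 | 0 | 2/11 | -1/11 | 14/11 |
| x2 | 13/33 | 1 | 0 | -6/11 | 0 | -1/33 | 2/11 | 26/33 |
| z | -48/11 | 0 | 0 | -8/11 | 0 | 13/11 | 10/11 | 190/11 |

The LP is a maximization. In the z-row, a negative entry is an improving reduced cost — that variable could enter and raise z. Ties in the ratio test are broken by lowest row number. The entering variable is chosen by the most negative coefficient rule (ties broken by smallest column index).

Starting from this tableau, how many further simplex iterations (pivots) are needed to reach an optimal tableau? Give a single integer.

2

pivot: x1 in, x2 out → z = 26
pivot: x4 in, x3 out → z = 218/5
No improving column remains; optimal.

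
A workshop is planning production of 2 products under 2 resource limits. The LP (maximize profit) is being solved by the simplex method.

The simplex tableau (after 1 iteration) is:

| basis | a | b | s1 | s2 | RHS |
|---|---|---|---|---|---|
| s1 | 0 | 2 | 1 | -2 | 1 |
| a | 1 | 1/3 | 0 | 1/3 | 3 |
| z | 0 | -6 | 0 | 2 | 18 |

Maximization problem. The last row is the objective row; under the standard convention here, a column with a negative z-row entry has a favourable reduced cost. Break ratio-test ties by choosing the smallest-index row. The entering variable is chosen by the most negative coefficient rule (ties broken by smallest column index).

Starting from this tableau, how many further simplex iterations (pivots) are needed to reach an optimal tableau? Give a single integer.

pivot: b in, s1 out → z = 21
pivot: s2 in, a out → z = 38
No improving column remains; optimal.

2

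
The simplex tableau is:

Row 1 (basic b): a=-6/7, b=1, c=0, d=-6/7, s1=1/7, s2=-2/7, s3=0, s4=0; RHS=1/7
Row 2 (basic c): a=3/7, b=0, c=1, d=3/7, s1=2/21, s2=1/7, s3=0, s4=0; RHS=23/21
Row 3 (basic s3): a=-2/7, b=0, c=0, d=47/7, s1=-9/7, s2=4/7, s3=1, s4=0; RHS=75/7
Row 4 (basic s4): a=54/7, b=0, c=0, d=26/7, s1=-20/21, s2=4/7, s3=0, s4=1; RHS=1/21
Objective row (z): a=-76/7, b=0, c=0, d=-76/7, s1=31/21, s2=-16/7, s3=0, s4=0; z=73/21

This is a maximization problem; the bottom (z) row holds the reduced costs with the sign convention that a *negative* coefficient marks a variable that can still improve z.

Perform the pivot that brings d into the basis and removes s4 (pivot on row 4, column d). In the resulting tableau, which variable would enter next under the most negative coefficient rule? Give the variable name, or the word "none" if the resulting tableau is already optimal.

s1

Pivot element 26/7. New z-row = old z-row − (-76/7)·(row 4/(26/7)).
Updated z-row coefficients: a: 152/13, b: 0, c: 0, d: 0, s1: -17/13, s2: -8/13, s3: 0, s4: 38/13.
The most negative is -17/13 in column s1, so s1 would enter next.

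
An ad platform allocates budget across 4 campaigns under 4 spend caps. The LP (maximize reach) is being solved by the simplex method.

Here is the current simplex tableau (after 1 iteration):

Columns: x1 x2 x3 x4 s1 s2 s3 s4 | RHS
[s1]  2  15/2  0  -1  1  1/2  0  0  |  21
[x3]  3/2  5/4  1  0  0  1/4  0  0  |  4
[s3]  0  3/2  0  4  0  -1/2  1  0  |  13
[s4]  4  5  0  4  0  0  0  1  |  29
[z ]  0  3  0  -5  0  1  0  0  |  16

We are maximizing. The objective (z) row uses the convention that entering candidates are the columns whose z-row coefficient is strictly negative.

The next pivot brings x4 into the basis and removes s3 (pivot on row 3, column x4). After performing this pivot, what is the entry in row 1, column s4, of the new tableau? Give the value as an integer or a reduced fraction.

Pivot element is row 3, column x4: 4.
Normalize row 3: new (row 3, s4) = 0/4 = 0.
row 1 ← row 1 − (-1)·(new row 3): 0 − (-1)·0 = 0.

0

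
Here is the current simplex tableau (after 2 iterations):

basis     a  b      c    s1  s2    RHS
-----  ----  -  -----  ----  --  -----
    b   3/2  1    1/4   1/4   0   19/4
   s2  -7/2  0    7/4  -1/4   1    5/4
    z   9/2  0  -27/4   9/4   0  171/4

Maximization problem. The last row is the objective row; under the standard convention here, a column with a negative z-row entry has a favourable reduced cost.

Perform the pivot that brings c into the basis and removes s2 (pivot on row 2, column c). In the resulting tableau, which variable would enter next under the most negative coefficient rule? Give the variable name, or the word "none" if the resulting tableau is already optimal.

a

Pivot element 7/4. New z-row = old z-row − (-27/4)·(row 2/(7/4)).
Updated z-row coefficients: a: -9, b: 0, c: 0, s1: 9/7, s2: 27/7.
The most negative is -9 in column a, so a would enter next.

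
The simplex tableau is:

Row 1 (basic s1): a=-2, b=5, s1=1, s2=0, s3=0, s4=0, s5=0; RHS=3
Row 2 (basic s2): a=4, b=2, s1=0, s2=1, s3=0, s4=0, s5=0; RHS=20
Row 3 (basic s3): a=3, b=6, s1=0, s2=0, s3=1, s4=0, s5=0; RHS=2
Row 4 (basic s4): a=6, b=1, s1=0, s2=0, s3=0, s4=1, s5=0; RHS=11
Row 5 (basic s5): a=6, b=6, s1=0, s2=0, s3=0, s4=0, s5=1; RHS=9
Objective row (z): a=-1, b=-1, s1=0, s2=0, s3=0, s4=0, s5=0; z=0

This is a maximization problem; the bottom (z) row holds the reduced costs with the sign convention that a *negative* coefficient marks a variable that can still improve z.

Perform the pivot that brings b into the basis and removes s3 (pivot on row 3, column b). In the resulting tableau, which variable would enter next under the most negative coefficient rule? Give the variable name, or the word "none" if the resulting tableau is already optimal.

a

Pivot element 6. New z-row = old z-row − (-1)·(row 3/6).
Updated z-row coefficients: a: -1/2, b: 0, s1: 0, s2: 0, s3: 1/6, s4: 0, s5: 0.
The most negative is -1/2 in column a, so a would enter next.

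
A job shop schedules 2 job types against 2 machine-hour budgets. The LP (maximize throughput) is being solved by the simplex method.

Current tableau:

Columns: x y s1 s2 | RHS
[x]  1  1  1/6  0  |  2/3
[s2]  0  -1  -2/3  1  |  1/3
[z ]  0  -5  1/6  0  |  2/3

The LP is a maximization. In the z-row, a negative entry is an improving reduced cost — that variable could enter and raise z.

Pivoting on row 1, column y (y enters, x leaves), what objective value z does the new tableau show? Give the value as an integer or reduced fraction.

4

Minimum ratio for y: (2/3)/1 = 2/3.
z changes by −(z-row coeff of y)·ratio = −(-5)·(2/3) = 10/3.
New z = 2/3 + (10/3) = 4.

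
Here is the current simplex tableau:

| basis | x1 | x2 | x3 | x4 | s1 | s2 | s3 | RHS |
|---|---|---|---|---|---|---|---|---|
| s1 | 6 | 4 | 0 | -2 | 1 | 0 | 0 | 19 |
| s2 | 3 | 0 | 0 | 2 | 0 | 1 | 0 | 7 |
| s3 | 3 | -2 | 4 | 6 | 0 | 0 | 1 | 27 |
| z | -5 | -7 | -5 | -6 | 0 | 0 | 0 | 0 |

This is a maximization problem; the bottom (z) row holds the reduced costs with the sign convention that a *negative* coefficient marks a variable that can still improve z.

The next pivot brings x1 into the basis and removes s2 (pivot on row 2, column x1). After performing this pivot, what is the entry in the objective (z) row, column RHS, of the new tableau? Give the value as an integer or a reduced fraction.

Pivot element is row 2, column x1: 3.
Normalize row 2: new (row 2, RHS) = 7/3 = 7/3.
z-row ← z-row − (-5)·(new row 2): 0 − (-5)·(7/3) = 35/3.

35/3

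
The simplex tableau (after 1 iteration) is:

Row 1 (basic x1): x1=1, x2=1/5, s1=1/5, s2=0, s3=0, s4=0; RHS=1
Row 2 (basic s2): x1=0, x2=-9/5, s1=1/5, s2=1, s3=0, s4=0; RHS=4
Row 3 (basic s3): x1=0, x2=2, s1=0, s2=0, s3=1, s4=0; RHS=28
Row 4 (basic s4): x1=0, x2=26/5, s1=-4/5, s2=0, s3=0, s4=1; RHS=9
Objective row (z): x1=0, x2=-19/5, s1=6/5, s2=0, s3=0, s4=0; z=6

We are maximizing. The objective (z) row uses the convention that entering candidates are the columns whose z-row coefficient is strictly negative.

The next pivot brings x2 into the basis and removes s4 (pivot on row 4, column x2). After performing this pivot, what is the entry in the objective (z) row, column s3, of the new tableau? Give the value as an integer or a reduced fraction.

0

Pivot element is row 4, column x2: 26/5.
Normalize row 4: new (row 4, s3) = 0/(26/5) = 0.
z-row ← z-row − (-19/5)·(new row 4): 0 − (-19/5)·0 = 0.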